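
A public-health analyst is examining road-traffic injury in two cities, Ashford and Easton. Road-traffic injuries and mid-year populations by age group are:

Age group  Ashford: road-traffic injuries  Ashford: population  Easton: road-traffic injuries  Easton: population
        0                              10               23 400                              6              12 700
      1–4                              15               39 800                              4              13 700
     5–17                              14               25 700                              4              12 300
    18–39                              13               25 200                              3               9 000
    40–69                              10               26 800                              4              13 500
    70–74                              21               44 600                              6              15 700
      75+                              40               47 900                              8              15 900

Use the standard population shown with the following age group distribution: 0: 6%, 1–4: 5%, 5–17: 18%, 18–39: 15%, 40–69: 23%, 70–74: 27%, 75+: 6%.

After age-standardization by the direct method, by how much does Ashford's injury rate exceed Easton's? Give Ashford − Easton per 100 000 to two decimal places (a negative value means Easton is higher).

Age-specific rates per 100 000 for Ashford: 42.74, 37.69, 54.47, 51.59, 37.31, 47.09, 83.51.
For Easton: 47.24, 29.20, 32.52, 33.33, 29.63, 38.22, 50.31.
Standard weights: 0.06, 0.05, 0.18, 0.15, 0.23, 0.27, 0.06.
Ashford: 0.0600×42.74 + 0.0500×37.69 + 0.1800×54.47 + 0.1500×51.59 + 0.2300×37.31 + 0.2700×47.09 + 0.0600×83.51 = 48.2976 per 100 000.
Easton: 0.0600×47.24 + 0.0500×29.20 + 0.1800×32.52 + 0.1500×33.33 + 0.2300×29.63 + 0.2700×38.22 + 0.0600×50.31 = 35.3003 per 100 000.
Difference = 48.2976 − 35.3003 = 12.9973.

13.00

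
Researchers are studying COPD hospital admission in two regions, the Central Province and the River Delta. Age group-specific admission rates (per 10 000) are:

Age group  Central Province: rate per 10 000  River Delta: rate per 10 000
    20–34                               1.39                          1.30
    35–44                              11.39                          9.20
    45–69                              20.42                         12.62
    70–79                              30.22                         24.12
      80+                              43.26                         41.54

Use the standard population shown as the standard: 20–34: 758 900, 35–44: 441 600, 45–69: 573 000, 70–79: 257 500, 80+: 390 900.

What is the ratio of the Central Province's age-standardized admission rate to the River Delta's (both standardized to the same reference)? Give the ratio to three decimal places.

Standard total = 2 421 900; weights = 0.3133, 0.1823, 0.2366, 0.1063, 0.1614.
The Central Province: 0.3133×1.39 + 0.1823×11.39 + 0.2366×20.42 + 0.1063×30.22 + 0.1614×43.26 = 17.5388 per 10 000.
The River Delta: 0.3133×1.30 + 0.1823×9.20 + 0.2366×12.62 + 0.1063×24.12 + 0.1614×41.54 = 14.3397 per 10 000.
Ratio = 17.5388 ÷ 14.3397 = 1.22309.

1.223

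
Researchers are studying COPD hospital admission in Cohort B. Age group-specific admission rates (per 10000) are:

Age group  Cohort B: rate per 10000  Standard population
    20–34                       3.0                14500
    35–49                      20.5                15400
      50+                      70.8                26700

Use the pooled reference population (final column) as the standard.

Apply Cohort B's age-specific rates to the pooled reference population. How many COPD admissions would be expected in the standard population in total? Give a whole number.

Expected COPD admissions = Σ (standard pop × age-specific rate ÷ 10000)
= 14500×3.0/10000 + 15400×20.5/10000 + 26700×70.8/10000
= 4.35 + 31.57 + 189.04 = 224.96.

225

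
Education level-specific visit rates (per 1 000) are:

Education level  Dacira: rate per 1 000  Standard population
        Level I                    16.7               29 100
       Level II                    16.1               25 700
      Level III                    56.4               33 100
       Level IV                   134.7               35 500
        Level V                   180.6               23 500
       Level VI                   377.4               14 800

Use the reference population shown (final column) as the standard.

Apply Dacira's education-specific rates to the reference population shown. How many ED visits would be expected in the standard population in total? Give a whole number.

Expected ED visits = Σ (standard pop × education-specific rate ÷ 1 000)
= 29 100×16.7/1 000 + 25 700×16.1/1 000 + 33 100×56.4/1 000 + 35 500×134.7/1 000 + 23 500×180.6/1 000 + 14 800×377.4/1 000
= 485.97 + 413.77 + 1866.84 + 4781.85 + 4244.10 + 5585.52 = 17378.05.

17378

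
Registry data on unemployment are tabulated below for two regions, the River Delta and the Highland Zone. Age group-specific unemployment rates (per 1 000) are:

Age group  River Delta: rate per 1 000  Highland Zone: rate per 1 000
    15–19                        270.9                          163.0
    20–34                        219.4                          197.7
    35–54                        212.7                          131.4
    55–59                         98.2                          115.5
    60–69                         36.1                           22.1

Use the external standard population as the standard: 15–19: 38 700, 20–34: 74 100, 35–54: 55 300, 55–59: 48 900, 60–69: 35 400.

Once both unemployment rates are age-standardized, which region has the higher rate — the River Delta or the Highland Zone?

Standard total = 252 400; weights = 0.1533, 0.2936, 0.2191, 0.1937, 0.1403.
The River Delta: 0.1533×270.9 + 0.2936×219.4 + 0.2191×212.7 + 0.1937×98.2 + 0.1403×36.1 = 176.6387 per 1 000.
The Highland Zone: 0.1533×163.0 + 0.2936×197.7 + 0.2191×131.4 + 0.1937×115.5 + 0.1403×22.1 = 137.2994 per 1 000.

River Delta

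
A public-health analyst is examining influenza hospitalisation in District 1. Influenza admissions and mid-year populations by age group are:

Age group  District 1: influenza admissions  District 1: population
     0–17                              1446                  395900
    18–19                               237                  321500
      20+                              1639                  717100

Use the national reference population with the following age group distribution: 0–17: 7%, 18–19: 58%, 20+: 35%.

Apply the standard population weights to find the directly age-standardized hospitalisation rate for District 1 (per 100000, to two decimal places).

Age-specific rates per 100000 for District 1: 365.24, 73.72, 228.56.
Standard weights: 0.07, 0.58, 0.35.
Standardized rate: 0.0700×365.24 + 0.5800×73.72 + 0.3500×228.56 = 148.3187 per 100000.

148.32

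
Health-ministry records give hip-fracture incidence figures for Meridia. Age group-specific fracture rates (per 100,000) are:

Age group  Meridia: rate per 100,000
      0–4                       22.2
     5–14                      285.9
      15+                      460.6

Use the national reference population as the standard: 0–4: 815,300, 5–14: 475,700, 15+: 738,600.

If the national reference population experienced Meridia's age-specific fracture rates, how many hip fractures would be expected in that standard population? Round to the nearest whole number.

4943

Expected hip fractures = Σ (standard pop × age-specific rate ÷ 100,000)
= 815,300×22.2/100,000 + 475,700×285.9/100,000 + 738,600×460.6/100,000
= 181.00 + 1360.03 + 3401.99 = 4943.01.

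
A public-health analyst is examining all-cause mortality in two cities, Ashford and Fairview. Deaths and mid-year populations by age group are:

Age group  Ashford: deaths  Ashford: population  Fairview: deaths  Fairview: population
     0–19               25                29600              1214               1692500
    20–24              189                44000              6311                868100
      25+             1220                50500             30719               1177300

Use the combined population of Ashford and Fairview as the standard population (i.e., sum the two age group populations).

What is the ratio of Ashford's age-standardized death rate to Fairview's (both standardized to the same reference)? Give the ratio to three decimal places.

Age-specific rates per 100000 for Ashford: 84.46, 429.55, 2415.84.
For Fairview: 71.73, 726.99, 2609.28.
Combined standard total = 3862000; weights = 0.4459, 0.2362, 0.3179.
Ashford: 0.4459×84.46 + 0.2362×429.55 + 0.3179×2415.84 = 907.1482 per 100000.
Fairview: 0.4459×71.73 + 0.2362×726.99 + 0.3179×2609.28 = 1033.2157 per 100000.
Ratio = 907.1482 ÷ 1033.2157 = 0.87799.

0.878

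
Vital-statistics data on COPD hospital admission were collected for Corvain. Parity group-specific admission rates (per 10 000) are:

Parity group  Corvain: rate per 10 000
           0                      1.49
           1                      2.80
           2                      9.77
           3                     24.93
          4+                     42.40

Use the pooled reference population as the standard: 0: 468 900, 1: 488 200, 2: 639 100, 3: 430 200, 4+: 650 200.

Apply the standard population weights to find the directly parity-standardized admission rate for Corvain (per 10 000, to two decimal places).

17.41

Standard total = 2 676 600; weights = 0.1752, 0.1824, 0.2388, 0.1607, 0.2429.
Standardized rate: 0.1752×1.49 + 0.1824×2.80 + 0.2388×9.77 + 0.1607×24.93 + 0.2429×42.40 = 17.4113 per 10 000.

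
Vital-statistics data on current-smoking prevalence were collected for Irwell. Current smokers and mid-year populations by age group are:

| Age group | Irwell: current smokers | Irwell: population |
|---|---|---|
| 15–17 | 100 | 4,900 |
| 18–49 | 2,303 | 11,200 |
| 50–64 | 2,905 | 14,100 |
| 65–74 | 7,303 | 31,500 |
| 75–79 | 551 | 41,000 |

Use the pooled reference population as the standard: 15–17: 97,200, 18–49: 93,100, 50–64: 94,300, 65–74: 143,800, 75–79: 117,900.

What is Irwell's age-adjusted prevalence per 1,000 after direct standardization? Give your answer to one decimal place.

138.2

Age-specific rates per 1,000 for Irwell: 20.408, 205.625, 206.028, 231.841, 13.439.
Standard total = 546,300; weights = 0.1779, 0.1704, 0.1726, 0.2632, 0.2158.
Standardized rate: 0.1779×20.408 + 0.1704×205.625 + 0.1726×206.028 + 0.2632×231.841 + 0.2158×13.439 = 138.1641 per 1,000.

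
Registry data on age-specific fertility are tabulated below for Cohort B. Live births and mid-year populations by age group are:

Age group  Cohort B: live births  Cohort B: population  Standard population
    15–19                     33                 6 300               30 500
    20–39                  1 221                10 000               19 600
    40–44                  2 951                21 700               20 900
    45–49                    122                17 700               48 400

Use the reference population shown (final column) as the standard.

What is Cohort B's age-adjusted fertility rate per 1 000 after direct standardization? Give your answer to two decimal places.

47.98

Age-specific rates per 1 000 for Cohort B: 5.238, 122.100, 135.991, 6.893.
Standard total = 119 400; weights = 0.2554, 0.1642, 0.1750, 0.4054.
Standardized rate: 0.2554×5.238 + 0.1642×122.100 + 0.1750×135.991 + 0.4054×6.893 = 47.9793 per 1 000.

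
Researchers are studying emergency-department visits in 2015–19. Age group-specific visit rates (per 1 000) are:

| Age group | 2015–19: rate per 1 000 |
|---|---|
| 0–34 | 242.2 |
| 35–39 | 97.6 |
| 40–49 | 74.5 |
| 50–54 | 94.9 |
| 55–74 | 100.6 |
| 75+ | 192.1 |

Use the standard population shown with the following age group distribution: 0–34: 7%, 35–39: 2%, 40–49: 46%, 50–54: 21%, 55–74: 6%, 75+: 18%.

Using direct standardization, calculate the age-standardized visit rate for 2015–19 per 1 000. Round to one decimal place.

113.7

Standard weights: 0.07, 0.02, 0.46, 0.21, 0.06, 0.18.
Standardized rate: 0.0700×242.2 + 0.0200×97.6 + 0.4600×74.5 + 0.2100×94.9 + 0.0600×100.6 + 0.1800×192.1 = 113.7190 per 1 000.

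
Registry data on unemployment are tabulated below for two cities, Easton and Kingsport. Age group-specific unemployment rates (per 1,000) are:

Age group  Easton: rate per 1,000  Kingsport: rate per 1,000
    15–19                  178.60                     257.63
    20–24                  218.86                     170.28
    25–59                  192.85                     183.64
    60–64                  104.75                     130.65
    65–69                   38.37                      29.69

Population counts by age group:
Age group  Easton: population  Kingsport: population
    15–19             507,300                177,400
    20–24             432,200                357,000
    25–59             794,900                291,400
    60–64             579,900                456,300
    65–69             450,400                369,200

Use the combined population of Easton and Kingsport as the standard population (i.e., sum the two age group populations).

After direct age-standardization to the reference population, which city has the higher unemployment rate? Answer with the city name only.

Combined standard total = 4,416,000; weights = 0.1550, 0.1787, 0.2460, 0.2346, 0.1856.
Easton: 0.1550×178.60 + 0.1787×218.86 + 0.2460×192.85 + 0.2346×104.75 + 0.1856×38.37 = 145.9454 per 1,000.
Kingsport: 0.1550×257.63 + 0.1787×170.28 + 0.2460×183.64 + 0.2346×130.65 + 0.1856×29.69 = 151.7178 per 1,000.
The crude rates (150.66 vs 139.64) would put Easton higher, but that reflects its age composition; once standardized to a common age structure, Kingsport has the higher underlying rate.

Kingsport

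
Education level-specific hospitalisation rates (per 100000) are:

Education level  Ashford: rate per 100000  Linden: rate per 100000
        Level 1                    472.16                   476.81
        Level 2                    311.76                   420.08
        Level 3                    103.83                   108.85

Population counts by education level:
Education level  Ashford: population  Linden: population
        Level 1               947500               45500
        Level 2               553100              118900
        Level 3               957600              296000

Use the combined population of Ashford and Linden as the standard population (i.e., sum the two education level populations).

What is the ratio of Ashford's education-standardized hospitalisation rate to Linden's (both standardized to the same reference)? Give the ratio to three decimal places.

Combined standard total = 2918600; weights = 0.3402, 0.2302, 0.4295.
Ashford: 0.3402×472.16 + 0.2302×311.76 + 0.4295×103.83 = 277.0228 per 100000.
Linden: 0.3402×476.81 + 0.2302×420.08 + 0.4295×108.85 = 305.7015 per 100000.
Ratio = 277.0228 ÷ 305.7015 = 0.90619.

0.906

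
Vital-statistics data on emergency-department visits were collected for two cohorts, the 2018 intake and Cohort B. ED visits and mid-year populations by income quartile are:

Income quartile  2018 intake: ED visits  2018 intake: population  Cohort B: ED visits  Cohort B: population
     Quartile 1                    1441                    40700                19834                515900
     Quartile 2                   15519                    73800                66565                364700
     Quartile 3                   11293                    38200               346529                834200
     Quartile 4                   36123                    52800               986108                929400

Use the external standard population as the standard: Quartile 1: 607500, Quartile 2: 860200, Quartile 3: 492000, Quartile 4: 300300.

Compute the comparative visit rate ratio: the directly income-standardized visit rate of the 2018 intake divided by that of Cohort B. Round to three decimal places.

0.787

Income-specific rates per 1000 for the 2018 intake: 35.405, 210.285, 295.628, 684.148.
For Cohort B: 38.445, 182.520, 415.403, 1061.016.
Standard total = 2260000; weights = 0.2688, 0.3806, 0.2177, 0.1329.
The 2018 intake: 0.2688×35.405 + 0.3806×210.285 + 0.2177×295.628 + 0.1329×684.148 = 244.8205 per 1000.
Cohort B: 0.2688×38.445 + 0.3806×182.520 + 0.2177×415.403 + 0.1329×1061.016 = 311.2214 per 1000.
Ratio = 244.8205 ÷ 311.2214 = 0.78664.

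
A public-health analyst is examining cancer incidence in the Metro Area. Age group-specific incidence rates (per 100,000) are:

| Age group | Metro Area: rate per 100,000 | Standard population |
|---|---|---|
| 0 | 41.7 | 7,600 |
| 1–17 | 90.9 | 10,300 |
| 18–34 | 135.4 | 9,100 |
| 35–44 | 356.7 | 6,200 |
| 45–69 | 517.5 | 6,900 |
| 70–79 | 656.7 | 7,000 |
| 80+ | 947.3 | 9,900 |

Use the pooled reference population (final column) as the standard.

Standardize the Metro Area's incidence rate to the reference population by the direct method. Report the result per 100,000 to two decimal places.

Standard total = 57,000; weights = 0.1333, 0.1807, 0.1596, 0.1088, 0.1211, 0.1228, 0.1737.
Standardized rate: 0.1333×41.7 + 0.1807×90.9 + 0.1596×135.4 + 0.1088×356.7 + 0.1211×517.5 + 0.1228×656.7 + 0.1737×947.3 = 390.2244 per 100,000.

390.22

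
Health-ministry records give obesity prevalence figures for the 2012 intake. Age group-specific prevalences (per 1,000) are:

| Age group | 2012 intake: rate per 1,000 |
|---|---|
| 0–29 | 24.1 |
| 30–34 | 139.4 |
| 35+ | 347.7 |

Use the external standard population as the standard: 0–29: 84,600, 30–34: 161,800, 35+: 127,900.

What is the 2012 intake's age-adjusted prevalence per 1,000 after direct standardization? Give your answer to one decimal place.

Standard total = 374,300; weights = 0.2260, 0.4323, 0.3417.
Standardized rate: 0.2260×24.1 + 0.4323×139.4 + 0.3417×347.7 = 184.5167 per 1,000.

184.5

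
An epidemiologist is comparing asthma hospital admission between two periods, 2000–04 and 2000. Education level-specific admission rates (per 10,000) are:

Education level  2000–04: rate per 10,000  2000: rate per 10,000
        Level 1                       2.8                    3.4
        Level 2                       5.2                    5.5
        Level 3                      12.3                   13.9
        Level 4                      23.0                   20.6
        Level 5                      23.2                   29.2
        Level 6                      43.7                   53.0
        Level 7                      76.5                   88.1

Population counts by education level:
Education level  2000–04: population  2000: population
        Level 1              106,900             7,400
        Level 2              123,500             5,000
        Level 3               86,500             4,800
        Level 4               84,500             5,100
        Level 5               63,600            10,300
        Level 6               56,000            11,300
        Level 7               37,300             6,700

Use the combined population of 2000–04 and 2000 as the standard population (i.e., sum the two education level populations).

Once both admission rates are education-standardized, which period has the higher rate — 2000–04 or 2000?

Combined standard total = 608,900; weights = 0.1877, 0.2110, 0.1499, 0.1472, 0.1214, 0.1105, 0.0723.
2000–04: 0.1877×2.8 + 0.2110×5.2 + 0.1499×12.3 + 0.1472×23.0 + 0.1214×23.2 + 0.1105×43.7 + 0.0723×76.5 = 20.0255 per 10,000.
2000: 0.1877×3.4 + 0.2110×5.5 + 0.1499×13.9 + 0.1472×20.6 + 0.1214×29.2 + 0.1105×53.0 + 0.0723×88.1 = 22.6825 per 10,000.

2000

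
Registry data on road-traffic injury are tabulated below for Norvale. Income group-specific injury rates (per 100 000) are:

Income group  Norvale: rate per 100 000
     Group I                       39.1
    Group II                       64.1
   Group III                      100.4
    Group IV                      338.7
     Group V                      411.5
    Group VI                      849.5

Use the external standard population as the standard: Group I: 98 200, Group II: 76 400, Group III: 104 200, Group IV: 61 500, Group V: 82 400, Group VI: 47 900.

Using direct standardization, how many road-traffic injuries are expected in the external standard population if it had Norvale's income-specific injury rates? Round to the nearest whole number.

Expected road-traffic injuries = Σ (standard pop × income-specific rate ÷ 100 000)
= 98 200×39.1/100 000 + 76 400×64.1/100 000 + 104 200×100.4/100 000 + 61 500×338.7/100 000 + 82 400×411.5/100 000 + 47 900×849.5/100 000
= 38.40 + 48.97 + 104.62 + 208.30 + 339.08 + 406.91 = 1146.27.

1146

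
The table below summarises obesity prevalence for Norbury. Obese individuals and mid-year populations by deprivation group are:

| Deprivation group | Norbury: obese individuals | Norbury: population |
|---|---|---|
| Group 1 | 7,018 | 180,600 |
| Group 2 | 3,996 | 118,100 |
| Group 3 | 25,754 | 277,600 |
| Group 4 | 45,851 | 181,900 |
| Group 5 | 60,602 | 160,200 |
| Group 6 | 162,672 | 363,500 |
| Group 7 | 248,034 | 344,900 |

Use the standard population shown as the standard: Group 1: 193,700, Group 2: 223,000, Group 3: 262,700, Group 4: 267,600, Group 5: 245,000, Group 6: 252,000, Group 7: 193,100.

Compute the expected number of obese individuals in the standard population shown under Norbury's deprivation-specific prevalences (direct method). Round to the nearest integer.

Deprivation-specific rates per 1,000 for Norbury: 38.859, 33.836, 92.774, 252.067, 378.290, 447.516, 719.148.
Expected obese individuals = Σ (standard pop × deprivation-specific rate ÷ 1,000)
= 193,700×38.859/1,000 + 223,000×33.836/1,000 + 262,700×92.774/1,000 + 267,600×252.067/1,000 + 245,000×378.290/1,000 + 252,000×447.516/1,000 + 193,100×719.148/1,000
= 7527.06 + 7545.37 + 24371.67 + 67453.15 + 92680.96 + 112773.99 + 138867.40 = 451219.59.

451220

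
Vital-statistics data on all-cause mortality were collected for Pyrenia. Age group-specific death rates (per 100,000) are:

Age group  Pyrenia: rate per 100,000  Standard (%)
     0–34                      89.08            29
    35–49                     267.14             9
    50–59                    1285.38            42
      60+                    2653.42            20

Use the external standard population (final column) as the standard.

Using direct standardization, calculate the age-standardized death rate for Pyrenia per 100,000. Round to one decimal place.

1120.4

Standard weights: 0.29, 0.09, 0.42, 0.20.
Standardized rate: 0.2900×89.08 + 0.0900×267.14 + 0.4200×1285.38 + 0.2000×2653.42 = 1120.4194 per 100,000.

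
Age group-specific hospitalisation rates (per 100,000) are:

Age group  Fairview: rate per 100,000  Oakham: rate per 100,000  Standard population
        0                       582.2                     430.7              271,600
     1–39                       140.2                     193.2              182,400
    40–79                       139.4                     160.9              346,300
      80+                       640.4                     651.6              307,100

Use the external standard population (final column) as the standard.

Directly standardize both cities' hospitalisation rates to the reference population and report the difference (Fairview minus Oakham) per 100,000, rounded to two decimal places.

Standard total = 1,107,400; weights = 0.2453, 0.1647, 0.3127, 0.2773.
Fairview: 0.2453×582.2 + 0.1647×140.2 + 0.3127×139.4 + 0.2773×640.4 = 387.0680 per 100,000.
Oakham: 0.2453×430.7 + 0.1647×193.2 + 0.3127×160.9 + 0.2773×651.6 = 368.4701 per 100,000.
Difference = 387.0680 − 368.4701 = 18.5978.

18.60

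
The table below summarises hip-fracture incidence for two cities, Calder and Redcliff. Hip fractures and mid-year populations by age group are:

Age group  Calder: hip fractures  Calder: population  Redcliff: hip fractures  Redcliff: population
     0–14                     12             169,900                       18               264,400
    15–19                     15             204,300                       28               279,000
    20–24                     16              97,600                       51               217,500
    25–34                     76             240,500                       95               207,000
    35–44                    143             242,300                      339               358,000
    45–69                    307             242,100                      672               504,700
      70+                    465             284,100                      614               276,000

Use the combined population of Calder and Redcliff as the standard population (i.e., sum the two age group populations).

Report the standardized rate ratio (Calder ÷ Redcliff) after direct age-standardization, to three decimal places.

Age-specific rates per 100,000 for Calder: 7.06, 7.34, 16.39, 31.60, 59.02, 126.81, 163.67.
For Redcliff: 6.81, 10.04, 23.45, 45.89, 94.69, 133.15, 222.46.
Combined standard total = 3,587,400; weights = 0.1211, 0.1347, 0.0878, 0.1247, 0.1673, 0.2082, 0.1561.
Calder: 0.1211×7.06 + 0.1347×7.34 + 0.0878×16.39 + 0.1247×31.60 + 0.1673×59.02 + 0.2082×126.81 + 0.1561×163.67 = 69.0542 per 100,000.
Redcliff: 0.1211×6.81 + 0.1347×10.04 + 0.0878×23.45 + 0.1247×45.89 + 0.1673×94.69 + 0.2082×133.15 + 0.1561×222.46 = 88.2573 per 100,000.
Ratio = 69.0542 ÷ 88.2573 = 0.78242.

0.782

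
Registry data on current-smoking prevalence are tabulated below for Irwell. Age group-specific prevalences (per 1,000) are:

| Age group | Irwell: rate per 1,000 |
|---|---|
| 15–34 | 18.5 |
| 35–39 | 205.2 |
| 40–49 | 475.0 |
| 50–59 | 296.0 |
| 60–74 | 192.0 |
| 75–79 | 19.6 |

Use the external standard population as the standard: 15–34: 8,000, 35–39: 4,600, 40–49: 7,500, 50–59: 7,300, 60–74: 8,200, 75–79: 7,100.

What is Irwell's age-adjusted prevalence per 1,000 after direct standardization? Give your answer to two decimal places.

Standard total = 42,700; weights = 0.1874, 0.1077, 0.1756, 0.1710, 0.1920, 0.1663.
Standardized rate: 0.1874×18.5 + 0.1077×205.2 + 0.1756×475.0 + 0.1710×296.0 + 0.1920×192.0 + 0.1663×19.6 = 199.7372 per 1,000.

199.74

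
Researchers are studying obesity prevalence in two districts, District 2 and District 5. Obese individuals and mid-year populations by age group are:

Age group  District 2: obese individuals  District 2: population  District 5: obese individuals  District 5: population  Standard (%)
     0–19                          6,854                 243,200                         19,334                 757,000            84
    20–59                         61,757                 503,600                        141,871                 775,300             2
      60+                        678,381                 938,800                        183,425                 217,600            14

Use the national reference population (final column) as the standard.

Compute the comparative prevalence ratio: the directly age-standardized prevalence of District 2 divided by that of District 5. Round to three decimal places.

0.889

Age-specific rates per 1,000 for District 2: 28.183, 122.631, 722.604.
For District 5: 25.540, 182.989, 842.946.
Standard weights: 0.84, 0.02, 0.14.
District 2: 0.8400×28.183 + 0.0200×122.631 + 0.1400×722.604 = 127.2906 per 1,000.
District 5: 0.8400×25.540 + 0.0200×182.989 + 0.1400×842.946 = 143.1260 per 1,000.
Ratio = 127.2906 ÷ 143.1260 = 0.88936.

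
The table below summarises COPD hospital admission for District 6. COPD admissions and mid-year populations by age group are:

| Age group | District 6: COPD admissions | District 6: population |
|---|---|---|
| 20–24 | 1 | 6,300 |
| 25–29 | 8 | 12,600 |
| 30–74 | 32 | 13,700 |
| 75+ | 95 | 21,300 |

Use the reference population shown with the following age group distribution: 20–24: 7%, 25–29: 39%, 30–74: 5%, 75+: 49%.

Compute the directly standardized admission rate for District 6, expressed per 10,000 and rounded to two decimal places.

Age-specific rates per 10,000 for District 6: 1.59, 6.35, 23.36, 44.60.
Standard weights: 0.07, 0.39, 0.05, 0.49.
Standardized rate: 0.0700×1.59 + 0.3900×6.35 + 0.0500×23.36 + 0.4900×44.60 = 25.6096 per 10,000.

25.61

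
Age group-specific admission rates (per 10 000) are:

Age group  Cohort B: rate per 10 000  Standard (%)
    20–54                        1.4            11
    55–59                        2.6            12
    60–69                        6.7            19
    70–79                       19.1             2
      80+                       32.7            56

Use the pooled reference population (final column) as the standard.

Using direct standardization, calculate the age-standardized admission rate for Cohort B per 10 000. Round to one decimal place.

20.4

Standard weights: 0.11, 0.12, 0.19, 0.02, 0.56.
Standardized rate: 0.1100×1.4 + 0.1200×2.6 + 0.1900×6.7 + 0.0200×19.1 + 0.5600×32.7 = 20.4330 per 10 000.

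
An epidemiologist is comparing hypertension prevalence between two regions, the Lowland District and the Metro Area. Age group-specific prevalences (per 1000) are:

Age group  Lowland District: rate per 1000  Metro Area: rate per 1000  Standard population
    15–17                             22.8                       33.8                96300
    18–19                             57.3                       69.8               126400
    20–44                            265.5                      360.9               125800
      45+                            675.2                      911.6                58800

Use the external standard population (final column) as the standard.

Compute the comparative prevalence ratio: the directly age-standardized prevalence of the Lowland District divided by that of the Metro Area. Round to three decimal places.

0.743

Standard total = 407300; weights = 0.2364, 0.3103, 0.3089, 0.1444.
The Lowland District: 0.2364×22.8 + 0.3103×57.3 + 0.3089×265.5 + 0.1444×675.2 = 202.6517 per 1000.
The Metro Area: 0.2364×33.8 + 0.3103×69.8 + 0.3089×360.9 + 0.1444×911.6 = 272.7252 per 1000.
Ratio = 202.6517 ÷ 272.7252 = 0.74306.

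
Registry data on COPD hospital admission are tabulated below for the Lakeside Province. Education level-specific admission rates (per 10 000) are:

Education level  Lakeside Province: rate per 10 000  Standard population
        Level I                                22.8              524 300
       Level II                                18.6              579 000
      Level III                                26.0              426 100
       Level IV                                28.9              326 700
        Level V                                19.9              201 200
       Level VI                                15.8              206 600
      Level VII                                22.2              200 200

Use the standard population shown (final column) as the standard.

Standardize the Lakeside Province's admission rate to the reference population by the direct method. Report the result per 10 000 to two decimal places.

22.30

Standard total = 2 464 100; weights = 0.2128, 0.2350, 0.1729, 0.1326, 0.0817, 0.0838, 0.0812.
Standardized rate: 0.2128×22.8 + 0.2350×18.6 + 0.1729×26.0 + 0.1326×28.9 + 0.0817×19.9 + 0.0838×15.8 + 0.0812×22.2 = 22.3028 per 10 000.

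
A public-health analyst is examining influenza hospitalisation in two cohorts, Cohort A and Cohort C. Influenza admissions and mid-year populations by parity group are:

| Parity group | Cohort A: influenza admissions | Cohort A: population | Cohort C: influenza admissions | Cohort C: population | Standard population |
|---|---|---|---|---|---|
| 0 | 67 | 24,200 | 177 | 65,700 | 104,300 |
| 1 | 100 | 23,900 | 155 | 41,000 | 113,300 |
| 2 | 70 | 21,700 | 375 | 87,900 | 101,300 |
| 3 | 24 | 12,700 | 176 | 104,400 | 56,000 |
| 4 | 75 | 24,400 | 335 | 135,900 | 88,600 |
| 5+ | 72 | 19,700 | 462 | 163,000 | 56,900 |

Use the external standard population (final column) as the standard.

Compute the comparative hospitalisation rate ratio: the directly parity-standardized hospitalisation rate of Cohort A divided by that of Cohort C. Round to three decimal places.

Parity-specific rates per 100,000 for Cohort A: 276.86, 418.41, 322.58, 188.98, 307.38, 365.48.
For Cohort C: 269.41, 378.05, 426.62, 168.58, 246.50, 283.44.
Standard total = 520,400; weights = 0.2004, 0.2177, 0.1947, 0.1076, 0.1703, 0.1093.
Cohort A: 0.2004×276.86 + 0.2177×418.41 + 0.1947×322.58 + 0.1076×188.98 + 0.1703×307.38 + 0.1093×365.48 = 322.0060 per 100,000.
Cohort C: 0.2004×269.41 + 0.2177×378.05 + 0.1947×426.62 + 0.1076×168.58 + 0.1703×246.50 + 0.1093×283.44 = 310.4480 per 100,000.
Ratio = 322.0060 ÷ 310.4480 = 1.03723.

1.037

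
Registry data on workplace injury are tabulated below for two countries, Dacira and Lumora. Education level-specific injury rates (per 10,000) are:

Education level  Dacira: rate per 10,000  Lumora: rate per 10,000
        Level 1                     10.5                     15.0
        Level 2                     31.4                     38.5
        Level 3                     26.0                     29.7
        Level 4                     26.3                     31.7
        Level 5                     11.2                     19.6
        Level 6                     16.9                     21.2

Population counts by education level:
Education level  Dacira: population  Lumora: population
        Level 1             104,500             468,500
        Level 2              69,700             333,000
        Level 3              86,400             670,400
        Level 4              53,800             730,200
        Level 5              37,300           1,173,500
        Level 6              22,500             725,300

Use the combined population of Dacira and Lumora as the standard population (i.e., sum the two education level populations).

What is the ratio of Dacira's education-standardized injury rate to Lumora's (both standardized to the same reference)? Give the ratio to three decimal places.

0.767

Combined standard total = 4,475,100; weights = 0.1280, 0.0900, 0.1691, 0.1752, 0.2706, 0.1671.
Dacira: 0.1280×10.5 + 0.0900×31.4 + 0.1691×26.0 + 0.1752×26.3 + 0.2706×11.2 + 0.1671×16.9 = 19.0289 per 10,000.
Lumora: 0.1280×15.0 + 0.0900×38.5 + 0.1691×29.7 + 0.1752×31.7 + 0.2706×19.6 + 0.1671×21.2 = 24.8070 per 10,000.
Ratio = 19.0289 ÷ 24.8070 = 0.76708.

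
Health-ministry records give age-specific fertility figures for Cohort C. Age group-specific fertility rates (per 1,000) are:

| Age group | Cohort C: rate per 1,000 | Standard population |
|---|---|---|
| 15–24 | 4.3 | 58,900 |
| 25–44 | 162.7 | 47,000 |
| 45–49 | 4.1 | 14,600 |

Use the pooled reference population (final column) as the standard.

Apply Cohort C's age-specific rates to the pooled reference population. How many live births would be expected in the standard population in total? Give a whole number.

7960

Expected live births = Σ (standard pop × age-specific rate ÷ 1,000)
= 58,900×4.3/1,000 + 47,000×162.7/1,000 + 14,600×4.1/1,000
= 253.27 + 7646.90 + 59.86 = 7960.03.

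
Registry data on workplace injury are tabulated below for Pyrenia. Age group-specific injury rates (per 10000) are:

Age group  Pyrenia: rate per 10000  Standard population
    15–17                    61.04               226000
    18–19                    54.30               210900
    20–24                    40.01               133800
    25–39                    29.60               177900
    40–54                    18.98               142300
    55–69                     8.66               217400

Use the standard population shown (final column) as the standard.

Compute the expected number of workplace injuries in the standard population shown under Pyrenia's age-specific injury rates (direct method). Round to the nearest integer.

4045

Expected workplace injuries = Σ (standard pop × age-specific rate ÷ 10000)
= 226000×61.04/10000 + 210900×54.30/10000 + 133800×40.01/10000 + 177900×29.60/10000 + 142300×18.98/10000 + 217400×8.66/10000
= 1379.50 + 1145.19 + 535.33 + 526.58 + 270.09 + 188.27 = 4044.96.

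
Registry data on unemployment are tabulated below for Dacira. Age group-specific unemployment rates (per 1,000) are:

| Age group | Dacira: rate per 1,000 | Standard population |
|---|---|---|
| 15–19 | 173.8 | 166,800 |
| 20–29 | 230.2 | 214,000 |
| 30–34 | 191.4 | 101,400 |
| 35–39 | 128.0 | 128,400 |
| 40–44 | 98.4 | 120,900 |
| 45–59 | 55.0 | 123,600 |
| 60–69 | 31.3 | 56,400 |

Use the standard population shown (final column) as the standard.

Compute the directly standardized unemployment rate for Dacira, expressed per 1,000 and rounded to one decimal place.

Standard total = 911,500; weights = 0.1830, 0.2348, 0.1112, 0.1409, 0.1326, 0.1356, 0.0619.
Standardized rate: 0.1830×173.8 + 0.2348×230.2 + 0.1112×191.4 + 0.1409×128.0 + 0.1326×98.4 + 0.1356×55.0 + 0.0619×31.3 = 147.6201 per 1,000.

147.6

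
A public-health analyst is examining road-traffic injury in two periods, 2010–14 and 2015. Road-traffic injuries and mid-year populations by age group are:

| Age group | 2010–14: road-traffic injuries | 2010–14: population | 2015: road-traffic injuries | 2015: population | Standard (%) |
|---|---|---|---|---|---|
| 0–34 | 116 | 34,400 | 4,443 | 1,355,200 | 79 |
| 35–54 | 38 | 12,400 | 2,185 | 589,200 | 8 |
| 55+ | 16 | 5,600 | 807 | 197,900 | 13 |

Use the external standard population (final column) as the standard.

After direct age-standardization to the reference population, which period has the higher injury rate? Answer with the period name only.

Age-specific rates per 100,000 for 2010–14: 337.21, 306.45, 285.71.
For 2015: 327.85, 370.84, 407.78.
Standard weights: 0.79, 0.08, 0.13.
2010–14: 0.7900×337.21 + 0.0800×306.45 + 0.1300×285.71 = 328.0543 per 100,000.
2015: 0.7900×327.85 + 0.0800×370.84 + 0.1300×407.78 = 341.6791 per 100,000.

2015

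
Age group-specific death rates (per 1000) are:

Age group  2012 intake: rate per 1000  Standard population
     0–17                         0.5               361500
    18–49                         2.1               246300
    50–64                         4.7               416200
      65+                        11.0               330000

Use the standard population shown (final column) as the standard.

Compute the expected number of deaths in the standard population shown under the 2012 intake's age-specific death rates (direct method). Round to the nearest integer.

Expected deaths = Σ (standard pop × age-specific rate ÷ 1000)
= 361500×0.5/1000 + 246300×2.1/1000 + 416200×4.7/1000 + 330000×11.0/1000
= 180.75 + 517.23 + 1956.14 + 3630.00 = 6284.12.

6284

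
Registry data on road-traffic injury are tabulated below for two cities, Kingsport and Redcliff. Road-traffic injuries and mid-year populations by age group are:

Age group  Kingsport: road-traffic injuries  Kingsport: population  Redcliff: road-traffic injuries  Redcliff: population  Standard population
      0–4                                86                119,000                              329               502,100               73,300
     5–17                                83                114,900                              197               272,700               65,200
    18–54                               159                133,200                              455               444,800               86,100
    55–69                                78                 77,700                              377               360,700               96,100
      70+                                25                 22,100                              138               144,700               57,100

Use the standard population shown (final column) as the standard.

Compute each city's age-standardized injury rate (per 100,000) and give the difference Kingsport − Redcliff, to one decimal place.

6.8

Age-specific rates per 100,000 for Kingsport: 72.27, 72.24, 119.37, 100.39, 113.12.
For Redcliff: 65.52, 72.24, 102.29, 104.52, 95.37.
Standard total = 377,800; weights = 0.1940, 0.1726, 0.2279, 0.2544, 0.1511.
Kingsport: 0.1940×72.27 + 0.1726×72.24 + 0.2279×119.37 + 0.2544×100.39 + 0.1511×113.12 = 96.3241 per 100,000.
Redcliff: 0.1940×65.52 + 0.1726×72.24 + 0.2279×102.29 + 0.2544×104.52 + 0.1511×95.37 = 89.4928 per 100,000.
Difference = 96.3241 − 89.4928 = 6.8313.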